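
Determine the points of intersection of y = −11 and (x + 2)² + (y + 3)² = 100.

Express y = −11 and substitute into the circle:
x² + 4x − 32 = 0
x = 4 or x = −8, giving (4, −11) and (−8, −11).

(−8, −11) and (4, −11)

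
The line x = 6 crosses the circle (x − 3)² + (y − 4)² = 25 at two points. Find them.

The line gives x = 6. Substituting into the circle:
y² − 8y = 0
y = 8 or y = 0, giving (6, 8) and (6, 0).

(6, 0) and (6, 8)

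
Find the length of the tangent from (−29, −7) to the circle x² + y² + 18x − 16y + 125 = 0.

The centre is (−9, 8) and r = 2√5. The square of the distance from P to the centre is 400 + 225 = 625.
Power of the point: PT² = |PO|² − r² = 605, so PT = 11√5.

11√5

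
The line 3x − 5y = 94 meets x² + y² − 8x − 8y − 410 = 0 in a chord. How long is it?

4√34

From the line, y = (−94 + 3x)/5. Substituting:
34x² − 884x + 2346 = 0  ⟹  x² − 26x + 69 = 0
x = 23 or x = 3, giving (23, −5) and (3, −17).
|(23, −5) − (3, −17)| = √((20)² + (12)²) = 4√34.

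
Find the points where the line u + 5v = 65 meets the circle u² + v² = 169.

(0, 13) and (5, 12)

From the line, v = (65 − u)/5. Substituting:
26u² − 130u = 0  ⟹  u² − 5u = 0
u = 5 or u = 0, giving (5, 12) and (0, 13).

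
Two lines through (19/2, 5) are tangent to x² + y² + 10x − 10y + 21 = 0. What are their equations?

2x + 5y = 44 and 2x − 5y = −6

Write the tangent as mx − y + (5 − m·(19/2)) = 0 and set its distance from the centre to √29:
[m·(−29/2) − (0)]² = 29(m² + 1)
25m² − 4 = 0, so m = −2/5 or m = 2/5.
With m = −2/5: 2x + 5y = 44. With m = 2/5: 2x − 5y = −6.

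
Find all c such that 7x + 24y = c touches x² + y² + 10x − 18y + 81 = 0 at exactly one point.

The line touches the circle iff its distance from (−5, 9) is 5:
|7·(−5) + 24·9 − c| / √625 = 5
|c − (181)| = 5·25, so c = 306 or c = 56.

c = 56 or c = 306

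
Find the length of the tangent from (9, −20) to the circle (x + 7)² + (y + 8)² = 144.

16

With centre O = (−7, −8), |OP|² = 400 and r² = 144.
The tangent meets the radius at right angles, so tangent² = |PO|² − r² = 400 − 144 = 256.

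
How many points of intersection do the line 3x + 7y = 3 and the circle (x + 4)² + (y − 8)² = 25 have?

d² = (3·(−4) + 7·8 − (3))²/58 = 1681/58; r² = 25.
Since d² > r², the line lies outside the circle.

0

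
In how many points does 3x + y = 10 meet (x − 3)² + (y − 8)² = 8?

2

d² = (3·3 + 1·8 − (10))²/10 = 49/10; r² = 8.
Since d² < r², the line cuts the circle twice.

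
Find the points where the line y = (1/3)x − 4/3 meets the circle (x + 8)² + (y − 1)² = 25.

(−8, −4) and (−5, −3)

Express y = (−4 + x)/3 and substitute into the circle:
10x² + 130x + 400 = 0  ⟹  x² + 13x + 40 = 0
x = −5 or x = −8, giving (−5, −3) and (−8, −4).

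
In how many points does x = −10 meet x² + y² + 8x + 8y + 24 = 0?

0

Centre (−4, −4), r² = 8. Distance² from centre to line = (6)² = 36.
Since d² > r², the line lies outside the circle.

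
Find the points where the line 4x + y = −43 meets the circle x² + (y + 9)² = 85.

(−9, −7) and (−7, −15)

Express y = −4x − 43 and substitute into the circle:
17x² + 272x + 1071 = 0  ⟹  x² + 16x + 63 = 0
x = −7 or x = −9, giving (−7, −15) and (−9, −7).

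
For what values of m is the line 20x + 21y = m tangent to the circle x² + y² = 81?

For a tangent, require d(centre, line) = r = 9.
|20·0 + 21·0 − m| / √841 = 9
|m| = 9·29, so m = 261 or m = −261.

m = −261 or m = 261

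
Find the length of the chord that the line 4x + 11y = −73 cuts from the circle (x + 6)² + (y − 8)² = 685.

The distance from (−6, 8) to the line is 137/√137, and r² = 685.
Half the chord is √(r² − d²) = √(548), so the full chord is 4√137.

4√137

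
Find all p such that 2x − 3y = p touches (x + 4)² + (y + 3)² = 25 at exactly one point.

p = 1 ± 5√13

The line touches the circle iff its distance from (−4, −3) is 5:
|2·(−4) − 3·(−3) − p| / √13 = 5
|p − (1)| = 5√13.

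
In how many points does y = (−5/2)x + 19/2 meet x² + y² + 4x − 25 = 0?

Centre (−2, 0), r² = 29. Distance² from centre to line = (−29)²/29 = 29.
Since d² = r², the line is tangent.

1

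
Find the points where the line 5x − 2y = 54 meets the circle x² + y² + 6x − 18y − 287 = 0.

(8, −7) and (16, 13)

Substitute y = (−54 + 5x)/2:
29x² − 696x + 3712 = 0  ⟹  x² − 24x + 128 = 0
x = 16 or x = 8, giving (16, 13) and (8, −7).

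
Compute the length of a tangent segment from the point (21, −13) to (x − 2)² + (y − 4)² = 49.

Centre (2, 4), r² = 49. |PO|² = (19)² + (−17)² = 650.
The tangent meets the radius at right angles, so tangent² = |PO|² − r² = 650 − 49 = 601.

√601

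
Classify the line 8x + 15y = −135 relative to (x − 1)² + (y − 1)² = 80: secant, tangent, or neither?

neither

Centre (1, 1), r² = 80. Distance² from centre to line = (158)²/289 = 24964/289.
Since d² > r², the line lies outside the circle.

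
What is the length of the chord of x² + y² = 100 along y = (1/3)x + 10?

2√10

The distance from (0, 0) to the line is 30/√10, and r² = 100.
Chord = 2√(r² − d²) = 2·√(10) = 2√10.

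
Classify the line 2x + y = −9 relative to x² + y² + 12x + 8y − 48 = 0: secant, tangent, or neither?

secant

Substituting the line into the circle gives 5x² + 32x − 39 = 0.
Δ = 1024 − (−780) = 1804.
Two real roots: the line is a secant.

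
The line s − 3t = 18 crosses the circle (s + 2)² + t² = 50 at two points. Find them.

(−3, −7) and (3, −5)

Substitute t = (−18 + s)/3:
10s² − 90 = 0  ⟹  s² − 9 = 0
s = 3 or s = −3, giving (3, −5) and (−3, −7).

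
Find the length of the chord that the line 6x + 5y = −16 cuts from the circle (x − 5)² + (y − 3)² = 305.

4√61

Substitute y = (−16 − 6x)/5:
61x² + 122x − 6039 = 0  ⟹  x² + 2x − 99 = 0
x = 9 or x = −11, giving (9, −14) and (−11, 10).
Chord length = distance between (9, −14) and (−11, 10) = √976 = 4√61.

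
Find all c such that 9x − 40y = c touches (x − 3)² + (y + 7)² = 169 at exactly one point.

The line touches the circle iff its distance from (3, −7) is 13:
|9·3 − 40·(−7) − c| / √1681 = 13
|c − (307)| = 13·41, so c = 840 or c = −226.

c = −226 or c = 840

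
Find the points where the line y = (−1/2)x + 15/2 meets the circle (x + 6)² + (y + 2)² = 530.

(−19, 17) and (17, −1)

Express y = (15 − x)/2 and substitute into the circle:
5x² + 10x − 1615 = 0  ⟹  x² + 2x − 323 = 0
x = 17 or x = −19, giving (17, −1) and (−19, 17).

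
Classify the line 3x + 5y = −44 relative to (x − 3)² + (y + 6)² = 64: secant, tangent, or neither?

secant

Centre (3, −6), r² = 64. Distance² from centre to line = (23)²/34 = 529/34.
Since d² < r², the line cuts the circle twice.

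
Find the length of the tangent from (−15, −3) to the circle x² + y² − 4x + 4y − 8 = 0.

√274

The centre is (2, −2) and r = 4. The square of the distance from P to the centre is 289 + 1 = 290.
Power of the point: PT² = |PO|² − r² = 274, so PT = √274.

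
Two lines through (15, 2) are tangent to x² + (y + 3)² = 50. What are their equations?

Write the tangent as mx − y + (2 − m·(15)) = 0 and set its distance from the centre to 5√2:
(−15m − (−5))² = 50(m² + 1)
7m² − 6m − 1 = 0, so m = −1/7 or m = 1.
Through (15, 2) these give x + 7y = 29 and x − y = 13.

x + 7y = 29 and x − y = 13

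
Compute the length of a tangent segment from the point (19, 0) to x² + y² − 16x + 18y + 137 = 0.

The centre is (8, −9) and r = 2√2. The square of the distance from P to the centre is 121 + 81 = 202.
Power of the point: PT² = |PO|² − r² = 194, so PT = √194.

√194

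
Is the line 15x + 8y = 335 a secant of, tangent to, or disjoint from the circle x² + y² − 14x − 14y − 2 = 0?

disjoint

Substituting the line into the circle gives 289x² − 9266x + 74577 = 0.
Discriminant = (−9266)² − 4·289·(74577) = −352256 < 0.
No real roots: the line does not meet the circle.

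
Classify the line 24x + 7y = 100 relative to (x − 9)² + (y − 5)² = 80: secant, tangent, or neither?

Substituting the line into the circle gives 625x² − 4002x + 4274 = 0.
Δ = 16016004 − 10685000 = 5331004.
Two real roots: the line is a secant.

secant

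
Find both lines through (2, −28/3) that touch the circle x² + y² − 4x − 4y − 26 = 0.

Write the tangent as mx − y + (−28/3 − m·(2)) = 0 and set its distance from the centre to √34:
(0m − (34/3))² = 34(m² + 1)
9m² − 25 = 0, so m = −5/3 or m = 5/3.
Through (2, −28/3) these give 5x + 3y = −18 and 5x − 3y = 38.

5x + 3y = −18 and 5x − 3y = 38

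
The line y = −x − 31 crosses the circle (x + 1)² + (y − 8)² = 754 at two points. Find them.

Substitute y = −x − 31:
2x² + 80x + 768 = 0  ⟹  x² + 40x + 384 = 0
x = −16 or x = −24, giving (−16, −15) and (−24, −7).

(−24, −7) and (−16, −15)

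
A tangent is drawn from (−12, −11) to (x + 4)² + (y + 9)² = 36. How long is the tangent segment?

4√2

With centre O = (−4, −9), |OP|² = 68 and r² = 36.
By the tangent–radius right angle, tangent length = √(|PO|² − r²) = √32 = 4√2.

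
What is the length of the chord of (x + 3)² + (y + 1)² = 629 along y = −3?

50

Centre (−3, −1), r² = 629. Perpendicular distance d from centre to line = |2| / √1 = 2.
Chord = 2√(r² − d²) = 2·√(625) = 50.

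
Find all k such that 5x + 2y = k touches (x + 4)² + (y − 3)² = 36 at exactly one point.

k = −14 ± 6√29

The line touches the circle iff its distance from (−4, 3) is 6:
|5·(−4) + 2·3 − k| / √29 = 6
|k − (−14)| = 6√29.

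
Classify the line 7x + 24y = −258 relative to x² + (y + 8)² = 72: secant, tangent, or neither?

secant

Substituting the line into the circle gives 625x² + 924x − 37116 = 0.
Δ = 853776 − (−92790000) = 93643776.
Two real roots: the line is a secant.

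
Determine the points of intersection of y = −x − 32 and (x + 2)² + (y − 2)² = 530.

Substitute y = −x − 32:
2x² + 72x + 630 = 0  ⟹  x² + 36x + 315 = 0
x = −15 or x = −21, giving (−15, −17) and (−21, −11).

(−21, −11) and (−15, −17)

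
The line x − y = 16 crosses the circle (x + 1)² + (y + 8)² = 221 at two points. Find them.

(−6, −22) and (13, −3)

Substitute y = x − 16:
2x² − 14x − 156 = 0  ⟹  x² − 7x − 78 = 0
x = 13 or x = −6, giving (13, −3) and (−6, −22).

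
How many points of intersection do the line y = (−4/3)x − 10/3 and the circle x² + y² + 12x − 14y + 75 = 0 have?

Substituting the line into the circle gives 25x² + 356x + 1195 = 0.
Discriminant = (356)² − 4·25·(1195) = 7236 > 0.
Two real roots: the line is a secant.

2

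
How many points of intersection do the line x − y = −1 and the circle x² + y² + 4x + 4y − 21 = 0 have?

d² = (1·(−2) − 1·(−2) − (−1))²/2 = 1/2; r² = 29.
Since d² < r², the line cuts the circle twice.

2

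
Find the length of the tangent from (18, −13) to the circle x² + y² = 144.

√349

With centre O = (0, 0), |OP|² = 493 and r² = 144.
Power of the point: PT² = |PO|² − r² = 349, so PT = √349.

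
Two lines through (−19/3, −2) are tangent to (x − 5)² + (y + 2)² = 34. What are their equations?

3x + 5y = −29 and 3x − 5y = −9

A line y − (−2) = m(x − (−19/3)) is tangent when its distance from (5, −2) is √34:
[m·(34/3) − (0)]² = 34(m² + 1)
25m² − 9 = 0, so m = −3/5 or m = 3/5.
With m = −3/5: 3x + 5y = −29. With m = 3/5: 3x − 5y = −9.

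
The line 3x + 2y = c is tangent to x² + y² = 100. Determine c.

c = ±10√13

The line touches the circle iff its distance from (0, 0) is 10:
|3·0 + 2·0 − c| / √13 = 10
|c| = 10√13.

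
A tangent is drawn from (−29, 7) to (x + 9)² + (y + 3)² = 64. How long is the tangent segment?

The centre is (−9, −3) and r = 8. The square of the distance from P to the centre is 400 + 100 = 500.
The tangent meets the radius at right angles, so tangent² = |PO|² − r² = 500 − 64 = 436.

2√109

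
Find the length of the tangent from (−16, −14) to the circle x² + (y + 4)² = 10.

With centre O = (0, −4), |OP|² = 356 and r² = 10.
The tangent meets the radius at right angles, so tangent² = |PO|² − r² = 356 − 10 = 346.

√346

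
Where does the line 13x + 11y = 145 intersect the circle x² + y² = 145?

Express y = (145 − 13x)/11 and substitute into the circle:
290x² − 3770x + 3480 = 0  ⟹  x² − 13x + 12 = 0
x = 12 or x = 1, giving (12, −1) and (1, 12).

(1, 12) and (12, −1)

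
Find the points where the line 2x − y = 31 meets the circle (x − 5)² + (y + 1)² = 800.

(1, −29) and (25, 19)

From the line, y = 2x − 31. Substituting:
5x² − 130x + 125 = 0  ⟹  x² − 26x + 25 = 0
x = 25 or x = 1, giving (25, 19) and (1, −29).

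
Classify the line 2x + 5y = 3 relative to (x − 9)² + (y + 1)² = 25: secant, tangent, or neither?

d² = (2·9 + 5·(−1) − (3))²/29 = 100/29; r² = 25.
Since d² < r², the line cuts the circle twice.

secant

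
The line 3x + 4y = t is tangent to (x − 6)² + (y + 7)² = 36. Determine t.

t = −40 or t = 20

The line touches the circle iff its distance from (6, −7) is 6:
|3·6 + 4·(−7) − t| / √25 = 6
|t − (−10)| = 6·5, so t = 20 or t = −40.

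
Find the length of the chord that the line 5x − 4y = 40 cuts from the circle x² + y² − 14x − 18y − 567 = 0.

8√41

The distance from (7, 9) to the line is 41/√41, and r² = 697.
Chord = 2√(r² − d²) = 2·√(656) = 8√41.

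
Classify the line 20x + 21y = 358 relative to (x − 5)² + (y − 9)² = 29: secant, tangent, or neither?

Substituting the line into the circle gives 841x² − 11170x + 26797 = 0.
Δ = 124768900 − 90145108 = 34623792.
Two real roots: the line is a secant.

secant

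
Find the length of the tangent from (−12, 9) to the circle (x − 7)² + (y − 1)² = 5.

2√105

Centre (7, 1), r² = 5. |PO|² = (−19)² + (8)² = 425.
By the tangent–radius right angle, tangent length = √(|PO|² − r²) = √420 = 2√105.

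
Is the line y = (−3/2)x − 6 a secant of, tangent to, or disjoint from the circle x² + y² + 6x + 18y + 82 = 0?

disjoint

Substituting the line into the circle gives 13x² − 12x + 40 = 0.
Discriminant = (−12)² − 4·13·(40) = −1936 < 0.
No real roots: the line does not meet the circle.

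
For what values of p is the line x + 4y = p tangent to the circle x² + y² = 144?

p = ±12√17

Tangency holds when the distance from the centre (0, 0) to the line equals the radius 12:
|1·0 + 4·0 − p| / √17 = 12
|p| = 12√17.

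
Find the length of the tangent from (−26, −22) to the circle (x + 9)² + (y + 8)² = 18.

√467

With centre O = (−9, −8), |OP|² = 485 and r² = 18.
Power of the point: PT² = |PO|² − r² = 467, so PT = √467.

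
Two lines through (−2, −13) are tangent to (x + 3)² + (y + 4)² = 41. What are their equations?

A line y − (−13) = m(x − (−2)) is tangent when its distance from (−3, −4) is √41:
[m·(−1) − (9)]² = 41(m² + 1)
20m² − 9m − 20 = 0, so m = −4/5 or m = 5/4.
Through (−2, −13) these give 4x + 5y = −73 and 5x − 4y = 42.

4x + 5y = −73 and 5x − 4y = 42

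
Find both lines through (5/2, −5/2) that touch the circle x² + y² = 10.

3x − y = 10 and x − 3y = 10

A line y − (−5/2) = m(x − (5/2)) is tangent when its distance from (0, 0) is √10:
(−5/2m − (5/2))² = 10(m² + 1)
3m² − 10m + 3 = 0, so m = 3 or m = 1/3.
Through (5/2, −5/2) these give 3x − y = 10 and x − 3y = 10.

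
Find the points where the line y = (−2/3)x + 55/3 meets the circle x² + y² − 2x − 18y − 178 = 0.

(−7, 23) and (17, 7)

Express y = (55 − 2x)/3 and substitute into the circle:
13x² − 130x − 1547 = 0  ⟹  x² − 10x − 119 = 0
x = 17 or x = −7, giving (17, 7) and (−7, 23).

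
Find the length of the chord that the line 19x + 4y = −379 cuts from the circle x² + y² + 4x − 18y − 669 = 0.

2√377

Express y = (−379 − 19x)/4 and substitute into the circle:
377x² + 15834x + 160225 = 0  ⟹  x² + 42x + 425 = 0
x = −17 or x = −25, giving (−17, −14) and (−25, 24).
|(−17, −14) − (−25, 24)| = √((8)² + (−38)²) = 2√377.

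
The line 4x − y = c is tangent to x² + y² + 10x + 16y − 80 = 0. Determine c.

c = −12 ± 13√17

The line touches the circle iff its distance from (−5, −8) is 13:
|4·(−5) − 1·(−8) − c| / √17 = 13
|c − (−12)| = 13√17.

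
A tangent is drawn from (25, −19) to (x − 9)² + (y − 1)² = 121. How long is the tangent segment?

Centre (9, 1), r² = 121. |PO|² = (16)² + (−20)² = 656.
Power of the point: PT² = |PO|² − r² = 535, so PT = √535.

√535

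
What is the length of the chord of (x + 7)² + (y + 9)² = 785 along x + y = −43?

Centre (−7, −9), r² = 785. Perpendicular distance d from centre to line = |27| / √2 = 27/√2.
Half the chord is √(r² − d²) = √(841/2), so the full chord is 29√2.

29√2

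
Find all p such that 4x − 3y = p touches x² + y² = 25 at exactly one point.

p = −25 or p = 25

For a tangent, require d(centre, line) = r = 5.
|4·0 − 3·0 − p| / √25 = 5
|p| = 5·5, so p = 25 or p = −25.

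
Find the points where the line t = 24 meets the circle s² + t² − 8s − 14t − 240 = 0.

From the line, t = 24. Substituting:
s² − 8s = 0
s = 8 or s = 0, giving (8, 24) and (0, 24).

(0, 24) and (8, 24)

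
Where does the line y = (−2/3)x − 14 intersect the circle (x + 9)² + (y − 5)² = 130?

From the line, y = (−42 − 2x)/3. Substituting:
13x² + 390x + 2808 = 0  ⟹  x² + 30x + 216 = 0
x = −12 or x = −18, giving (−12, −6) and (−18, −2).

(−18, −2) and (−12, −6)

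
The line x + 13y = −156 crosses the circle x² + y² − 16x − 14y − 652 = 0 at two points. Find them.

(−13, −11) and (26, −14)

Express y = (−156 − x)/13 and substitute into the circle:
170x² − 2210x − 57460 = 0  ⟹  x² − 13x − 338 = 0
x = 26 or x = −13, giving (26, −14) and (−13, −11).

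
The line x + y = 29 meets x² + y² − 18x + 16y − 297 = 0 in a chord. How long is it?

10√2

Substitute y = −x + 29:
2x² − 92x + 1008 = 0  ⟹  x² − 46x + 504 = 0
x = 28 or x = 18, giving (28, 1) and (18, 11).
|(28, 1) − (18, 11)| = √((10)² + (−10)²) = 10√2.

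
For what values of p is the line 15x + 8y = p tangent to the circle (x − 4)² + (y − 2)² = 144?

The line touches the circle iff its distance from (4, 2) is 12:
|15·4 + 8·2 − p| / √289 = 12
|p − (76)| = 12·17, so p = 280 or p = −128.

p = −128 or p = 280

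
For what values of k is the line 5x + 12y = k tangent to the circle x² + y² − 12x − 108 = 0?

For a tangent, require d(centre, line) = r = 12.
|5·6 + 12·0 − k| / √169 = 12
|k − (30)| = 12·13, so k = 186 or k = −126.

k = −126 or k = 186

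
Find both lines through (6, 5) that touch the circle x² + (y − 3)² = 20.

Write the tangent as mx − y + (5 − m·(6)) = 0 and set its distance from the centre to 2√5:
(−6m − (−2))² = 20(m² + 1)
2m² − 3m − 2 = 0, so m = 2 or m = −1/2.
Through (6, 5) these give 2x − y = 7 and x + 2y = 16.

2x − y = 7 and x + 2y = 16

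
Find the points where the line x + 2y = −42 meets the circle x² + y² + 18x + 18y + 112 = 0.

Substitute y = (−42 − x)/2:
5x² + 120x + 700 = 0  ⟹  x² + 24x + 140 = 0
x = −10 or x = −14, giving (−10, −16) and (−14, −14).

(−14, −14) and (−10, −16)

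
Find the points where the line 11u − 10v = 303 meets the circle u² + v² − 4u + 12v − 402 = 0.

(3, −27) and (23, −5)

Express v = (−303 + 11u)/10 and substitute into the circle:
221u² − 5746u + 15249 = 0  ⟹  u² − 26u + 69 = 0
u = 23 or u = 3, giving (23, −5) and (3, −27).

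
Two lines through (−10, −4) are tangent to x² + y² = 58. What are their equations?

7x − 3y = −58 and 3x + 7y = −58

Let a tangent through (−10, −4) have slope m. Its distance from (0, 0) must equal √58:
[m·(10) − (4)]² = 58(m² + 1)
21m² − 40m − 21 = 0, so m = 7/3 or m = −3/7.
With m = 7/3: 7x − 3y = −58. With m = −3/7: 3x + 7y = −58.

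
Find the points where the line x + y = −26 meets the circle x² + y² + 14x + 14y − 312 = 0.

(−26, 0) and (0, −26)

Express y = −x − 26 and substitute into the circle:
2x² + 52x = 0  ⟹  x² + 26x = 0
x = 0 or x = −26, giving (0, −26) and (−26, 0).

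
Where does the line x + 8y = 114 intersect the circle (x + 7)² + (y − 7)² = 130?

(−14, 16) and (2, 14)

Substitute y = (114 − x)/8:
65x² + 780x − 1820 = 0  ⟹  x² + 12x − 28 = 0
x = 2 or x = −14, giving (2, 14) and (−14, 16).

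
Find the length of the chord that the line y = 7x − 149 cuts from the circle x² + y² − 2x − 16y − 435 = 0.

Substitute y = 7x − 149:
50x² − 2200x + 24150 = 0  ⟹  x² − 44x + 483 = 0
x = 23 or x = 21, giving (23, 12) and (21, −2).
Chord length = distance between (23, 12) and (21, −2) = √200 = 10√2.

10√2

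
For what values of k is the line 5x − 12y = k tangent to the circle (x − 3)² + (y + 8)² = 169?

k = −58 or k = 280

For a tangent, require d(centre, line) = r = 13.
|5·3 − 12·(−8) − k| / √169 = 13
|k − (111)| = 13·13, so k = 280 or k = −58.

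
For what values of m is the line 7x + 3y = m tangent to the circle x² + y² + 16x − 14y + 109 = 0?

m = −35 ± 2√58

Tangency holds when the distance from the centre (−8, 7) to the line equals the radius 2:
|7·(−8) + 3·7 − m| / √58 = 2
|m − (−35)| = 2√58.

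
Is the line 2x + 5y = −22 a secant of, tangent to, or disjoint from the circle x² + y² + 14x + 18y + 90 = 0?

Substituting the line into the circle gives 29x² + 258x + 754 = 0.
Δ = 66564 − 87464 = −20900.
No real roots: the line does not meet the circle.

disjoint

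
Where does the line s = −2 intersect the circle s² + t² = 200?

The line gives s = −2. Substituting into the circle:
t² − 196 = 0
t = 14 or t = −14, giving (−2, 14) and (−2, −14).

(−2, −14) and (−2, 14)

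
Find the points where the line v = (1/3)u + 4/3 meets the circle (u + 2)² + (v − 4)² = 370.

(−19, −5) and (17, 7)

Substitute v = (4 + u)/3:
10u² + 20u − 3230 = 0  ⟹  u² + 2u − 323 = 0
u = 17 or u = −19, giving (17, 7) and (−19, −5).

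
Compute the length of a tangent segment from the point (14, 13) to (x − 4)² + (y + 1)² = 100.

Centre (4, −1), r² = 100. |PO|² = (10)² + (14)² = 296.
By the tangent–radius right angle, tangent length = √(|PO|² − r²) = √196 = 14.

14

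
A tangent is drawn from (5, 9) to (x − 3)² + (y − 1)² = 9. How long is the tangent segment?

√59

With centre O = (3, 1), |OP|² = 68 and r² = 9.
Power of the point: PT² = |PO|² − r² = 59, so PT = √59.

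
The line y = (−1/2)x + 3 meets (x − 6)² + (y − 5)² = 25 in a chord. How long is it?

Substitute y = (6 − x)/2:
5x² − 40x + 60 = 0  ⟹  x² − 8x + 12 = 0
x = 6 or x = 2, giving (6, 0) and (2, 2).
|(6, 0) − (2, 2)| = √((4)² + (−2)²) = 2√5.

2√5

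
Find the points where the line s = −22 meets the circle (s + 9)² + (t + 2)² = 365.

The line gives s = −22. Substituting into the circle:
t² + 4t − 192 = 0
t = 12 or t = −16, giving (−22, 12) and (−22, −16).

(−22, −16) and (−22, 12)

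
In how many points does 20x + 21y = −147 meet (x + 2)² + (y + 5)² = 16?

2

Substituting the line into the circle gives 841x² + 3444x − 3528 = 0.
Δ = 11861136 − (−11868192) = 23729328.
Two real roots: the line is a secant.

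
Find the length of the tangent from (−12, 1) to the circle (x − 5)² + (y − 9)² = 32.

√321

Centre (5, 9), r² = 32. |PO|² = (−17)² + (−8)² = 353.
Power of the point: PT² = |PO|² − r² = 321, so PT = √321.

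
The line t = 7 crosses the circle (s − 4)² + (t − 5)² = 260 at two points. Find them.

(−12, 7) and (20, 7)

From the line, t = 7. Substituting:
s² − 8s − 240 = 0
s = 20 or s = −12, giving (20, 7) and (−12, 7).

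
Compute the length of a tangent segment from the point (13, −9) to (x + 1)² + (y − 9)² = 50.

The centre is (−1, 9) and r = 5√2. The square of the distance from P to the centre is 196 + 324 = 520.
Power of the point: PT² = |PO|² − r² = 470, so PT = √470.

√470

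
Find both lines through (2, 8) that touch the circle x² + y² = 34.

3x − 5y = −34 and 5x + 3y = 34

Let a tangent through (2, 8) have slope m. Its distance from (0, 0) must equal √34:
(−2m − (−8))² = 34(m² + 1)
15m² + 16m − 15 = 0, so m = 3/5 or m = −5/3.
With m = 3/5: 3x − 5y = −34. With m = −5/3: 5x + 3y = 34.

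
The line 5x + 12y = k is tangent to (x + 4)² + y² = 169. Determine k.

k = −189 or k = 149

Tangency holds when the distance from the centre (−4, 0) to the line equals the radius 13:
|5·(−4) + 12·0 − k| / √169 = 13
|k − (−20)| = 13·13, so k = 149 or k = −189.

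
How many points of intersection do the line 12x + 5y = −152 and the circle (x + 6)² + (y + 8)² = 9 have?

0

Substituting the line into the circle gives 169x² + 2988x + 13219 = 0.
Discriminant = (2988)² − 4·169·(13219) = −7900 < 0.
No real roots: the line does not meet the circle.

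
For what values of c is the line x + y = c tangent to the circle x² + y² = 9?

The line touches the circle iff its distance from (0, 0) is 3:
|1·0 + 1·0 − c| / √2 = 3
|c| = 3√2.

c = ±3√2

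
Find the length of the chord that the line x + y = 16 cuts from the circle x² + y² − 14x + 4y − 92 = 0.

Centre (7, −2), r² = 145. Perpendicular distance d from centre to line = |−11| / √2 = 11/√2.
Chord = 2√(r² − d²) = 2·√(169/2) = 13√2.

13√2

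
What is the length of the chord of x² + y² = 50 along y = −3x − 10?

4√10

The distance from (0, 0) to the line is 10/√10, and r² = 50.
Chord = 2√(r² − d²) = 2·√(40) = 4√10.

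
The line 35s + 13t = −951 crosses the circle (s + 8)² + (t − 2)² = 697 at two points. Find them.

Substitute t = (−951 − 35s)/13:
1394s² + 71094s + 847552 = 0  ⟹  s² + 51s + 608 = 0
s = −19 or s = −32, giving (−19, −22) and (−32, 13).

(−32, 13) and (−19, −22)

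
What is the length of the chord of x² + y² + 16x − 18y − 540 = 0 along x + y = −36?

√2

Centre (−8, 9), r² = 685. Perpendicular distance d from centre to line = |37| / √2 = 37/√2.
Half the chord is √(r² − d²) = √(1/2), so the full chord is √2.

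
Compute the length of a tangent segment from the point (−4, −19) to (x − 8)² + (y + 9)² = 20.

4√14

With centre O = (8, −9), |OP|² = 244 and r² = 20.
The tangent meets the radius at right angles, so tangent² = |PO|² − r² = 244 − 20 = 224.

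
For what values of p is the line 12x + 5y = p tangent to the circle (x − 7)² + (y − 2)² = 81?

Tangency holds when the distance from the centre (7, 2) to the line equals the radius 9:
|12·7 + 5·2 − p| / √169 = 9
|p − (94)| = 9·13, so p = 211 or p = −23.

p = −23 or p = 211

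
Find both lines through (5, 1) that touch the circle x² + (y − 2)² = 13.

3x + 2y = 17 and 2x − 3y = 7

Let a tangent through (5, 1) have slope m. Its distance from (0, 2) must equal √13:
[m·(−5) − (1)]² = 13(m² + 1)
6m² + 5m − 6 = 0, so m = −3/2 or m = 2/3.
With m = −3/2: 3x + 2y = 17. With m = 2/3: 2x − 3y = 7.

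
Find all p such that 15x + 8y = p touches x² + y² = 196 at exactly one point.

Tangency holds when the distance from the centre (0, 0) to the line equals the radius 14:
|15·0 + 8·0 − p| / √289 = 14
|p| = 14·17, so p = 238 or p = −238.

p = −238 or p = 238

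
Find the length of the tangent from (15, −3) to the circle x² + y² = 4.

√230

With centre O = (0, 0), |OP|² = 234 and r² = 4.
Power of the point: PT² = |PO|² − r² = 230, so PT = √230.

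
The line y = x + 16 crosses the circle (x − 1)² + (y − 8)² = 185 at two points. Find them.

(−12, 4) and (5, 21)

Express y = x + 16 and substitute into the circle:
2x² + 14x − 120 = 0  ⟹  x² + 7x − 60 = 0
x = 5 or x = −12, giving (5, 21) and (−12, 4).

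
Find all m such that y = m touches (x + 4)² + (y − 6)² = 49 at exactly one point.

The line touches the circle iff its distance from (−4, 6) is 7:
|0·(−4) + 1·6 − m| / √1 = 7
|m − (6)| = 7, so m = 13 or m = −1.

m = −1 or m = 13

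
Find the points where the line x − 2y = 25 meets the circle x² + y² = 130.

Substitute y = (−25 + x)/2:
5x² − 50x + 105 = 0  ⟹  x² − 10x + 21 = 0
x = 7 or x = 3, giving (7, −9) and (3, −11).

(3, −11) and (7, −9)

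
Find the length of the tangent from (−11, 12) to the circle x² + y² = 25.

4√15

With centre O = (0, 0), |OP|² = 265 and r² = 25.
The tangent meets the radius at right angles, so tangent² = |PO|² − r² = 265 − 25 = 240.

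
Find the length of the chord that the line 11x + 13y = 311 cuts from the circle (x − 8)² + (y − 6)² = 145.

√290

Express y = (311 − 11x)/13 and substitute into the circle:
290x² − 7830x + 40600 = 0  ⟹  x² − 27x + 140 = 0
x = 20 or x = 7, giving (20, 7) and (7, 18).
|(20, 7) − (7, 18)| = √((13)² + (−11)²) = √290.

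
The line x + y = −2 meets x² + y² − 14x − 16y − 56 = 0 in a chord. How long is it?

7√2

Centre (7, 8), r² = 169. Perpendicular distance d from centre to line = |17| / √2 = 17/√2.
Chord = 2√(r² − d²) = 2·√(49/2) = 7√2.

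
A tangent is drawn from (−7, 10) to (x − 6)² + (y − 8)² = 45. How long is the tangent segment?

Centre (6, 8), r² = 45. |PO|² = (−13)² + (2)² = 173.
Power of the point: PT² = |PO|² − r² = 128, so PT = 8√2.

8√2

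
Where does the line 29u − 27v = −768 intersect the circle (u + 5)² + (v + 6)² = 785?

From the line, v = (768 + 29u)/27. Substituting:
1570u² + 61230u + 310860 = 0  ⟹  u² + 39u + 198 = 0
u = −6 or u = −33, giving (−6, 22) and (−33, −7).

(−33, −7) and (−6, 22)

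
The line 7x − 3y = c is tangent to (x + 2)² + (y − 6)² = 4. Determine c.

Tangency holds when the distance from the centre (−2, 6) to the line equals the radius 2:
|7·(−2) − 3·6 − c| / √58 = 2
|c − (−32)| = 2√58.

c = −32 ± 2√58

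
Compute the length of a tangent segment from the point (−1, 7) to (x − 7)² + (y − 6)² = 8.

√57

Centre (7, 6), r² = 8. |PO|² = (−8)² + (1)² = 65.
The tangent meets the radius at right angles, so tangent² = |PO|² − r² = 65 − 8 = 57.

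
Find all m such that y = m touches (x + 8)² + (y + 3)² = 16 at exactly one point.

The line touches the circle iff its distance from (−8, −3) is 4:
|0·(−8) + 1·(−3) − m| / √1 = 4
|m − (−3)| = 4, so m = 1 or m = −7.

m = −7 or m = 1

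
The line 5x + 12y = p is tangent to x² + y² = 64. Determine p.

p = −104 or p = 104

For a tangent, require d(centre, line) = r = 8.
|5·0 + 12·0 − p| / √169 = 8
|p| = 8·13, so p = 104 or p = −104.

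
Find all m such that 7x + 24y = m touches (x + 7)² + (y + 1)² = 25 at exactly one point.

m = −198 or m = 52

Tangency holds when the distance from the centre (−7, −1) to the line equals the radius 5:
|7·(−7) + 24·(−1) − m| / √625 = 5
|m − (−73)| = 5·25, so m = 52 or m = −198.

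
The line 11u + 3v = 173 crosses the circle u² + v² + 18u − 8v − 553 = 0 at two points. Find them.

(10, 21) and (16, −1)

Express v = (173 − 11u)/3 and substitute into the circle:
130u² − 3380u + 20800 = 0  ⟹  u² − 26u + 160 = 0
u = 16 or u = 10, giving (16, −1) and (10, 21).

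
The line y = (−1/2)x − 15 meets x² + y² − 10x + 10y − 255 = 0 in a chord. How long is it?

The distance from (5, −5) to the line is 25/√5, and r² = 305.
Half the chord is √(r² − d²) = √(180), so the full chord is 12√5.

12√5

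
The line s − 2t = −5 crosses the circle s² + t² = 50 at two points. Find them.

From the line, t = (5 + s)/2. Substituting:
5s² + 10s − 175 = 0  ⟹  s² + 2s − 35 = 0
s = 5 or s = −7, giving (5, 5) and (−7, −1).

(−7, −1) and (5, 5)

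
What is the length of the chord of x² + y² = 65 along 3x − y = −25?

√10

From the line, y = 3x + 25. Substituting:
10x² + 150x + 560 = 0  ⟹  x² + 15x + 56 = 0
x = −7 or x = −8, giving (−7, 4) and (−8, 1).
Chord length = distance between (−7, 4) and (−8, 1) = √10 = √10.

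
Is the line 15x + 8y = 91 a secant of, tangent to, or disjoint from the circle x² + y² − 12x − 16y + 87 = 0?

disjoint

Centre (6, 8), r² = 13. Distance² from centre to line = (63)²/289 = 3969/289.
Since d² > r², the line lies outside the circle.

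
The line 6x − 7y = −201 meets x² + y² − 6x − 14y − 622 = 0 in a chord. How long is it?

The distance from (3, 7) to the line is 170/√85, and r² = 680.
Chord = 2√(r² − d²) = 2·√(340) = 4√85.

4√85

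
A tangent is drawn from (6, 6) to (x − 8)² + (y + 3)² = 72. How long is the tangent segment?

√13

With centre O = (8, −3), |OP|² = 85 and r² = 72.
The tangent meets the radius at right angles, so tangent² = |PO|² − r² = 85 − 72 = 13.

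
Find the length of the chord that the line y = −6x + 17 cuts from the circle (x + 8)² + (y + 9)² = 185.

Express y = −6x + 17 and substitute into the circle:
37x² − 296x + 555 = 0  ⟹  x² − 8x + 15 = 0
x = 5 or x = 3, giving (5, −13) and (3, −1).
Chord length = distance between (5, −13) and (3, −1) = √148 = 2√37.

2√37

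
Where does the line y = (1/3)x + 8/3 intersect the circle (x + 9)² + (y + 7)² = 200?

Express y = (8 + x)/3 and substitute into the circle:
10x² + 220x − 230 = 0  ⟹  x² + 22x − 23 = 0
x = 1 or x = −23, giving (1, 3) and (−23, −5).

(−23, −5) and (1, 3)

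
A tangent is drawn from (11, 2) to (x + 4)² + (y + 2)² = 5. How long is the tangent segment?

The centre is (−4, −2) and r = √5. The square of the distance from P to the centre is 225 + 16 = 241.
The tangent meets the radius at right angles, so tangent² = |PO|² − r² = 241 − 5 = 236.

2√59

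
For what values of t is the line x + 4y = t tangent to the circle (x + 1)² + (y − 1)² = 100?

For a tangent, require d(centre, line) = r = 10.
|1·(−1) + 4·1 − t| / √17 = 10
|t − (3)| = 10√17.

t = 3 ± 10√17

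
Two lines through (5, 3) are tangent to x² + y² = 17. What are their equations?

4x − y = 17 and x + 4y = 17

Write the tangent as mx − y + (3 − m·(5)) = 0 and set its distance from the centre to √17:
(−5m − (−3))² = 17(m² + 1)
4m² − 15m − 4 = 0, so m = 4 or m = −1/4.
With m = 4: 4x − y = 17. With m = −1/4: x + 4y = 17.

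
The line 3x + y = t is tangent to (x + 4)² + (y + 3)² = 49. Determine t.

t = −15 ± 7√10

Tangency holds when the distance from the centre (−4, −3) to the line equals the radius 7:
|3·(−4) + 1·(−3) − t| / √10 = 7
|t − (−15)| = 7√10.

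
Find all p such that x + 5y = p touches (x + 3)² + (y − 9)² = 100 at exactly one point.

p = 42 ± 10√26

For a tangent, require d(centre, line) = r = 10.
|1·(−3) + 5·9 − p| / √26 = 10
|p − (42)| = 10√26.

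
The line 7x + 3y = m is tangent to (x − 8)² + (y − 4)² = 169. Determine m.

Tangency holds when the distance from the centre (8, 4) to the line equals the radius 13:
|7·8 + 3·4 − m| / √58 = 13
|m − (68)| = 13√58.

m = 68 ± 13√58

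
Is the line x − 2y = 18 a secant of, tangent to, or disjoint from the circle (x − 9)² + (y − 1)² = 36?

Substituting the line into the circle gives 5x² − 112x + 580 = 0.
Δ = 12544 − 11600 = 944.
Two real roots: the line is a secant.

secant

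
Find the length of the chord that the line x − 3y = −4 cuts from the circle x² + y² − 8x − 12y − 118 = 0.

8√10

Centre (4, 6), r² = 170. Perpendicular distance d from centre to line = |−10| / √10 = 10/√10.
Chord = 2√(r² − d²) = 2·√(160) = 8√10.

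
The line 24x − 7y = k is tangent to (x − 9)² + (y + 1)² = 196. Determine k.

k = −127 or k = 573

The line touches the circle iff its distance from (9, −1) is 14:
|24·9 − 7·(−1) − k| / √625 = 14
|k − (223)| = 14·25, so k = 573 or k = −127.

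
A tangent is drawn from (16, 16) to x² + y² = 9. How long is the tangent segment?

The centre is (0, 0) and r = 3. The square of the distance from P to the centre is 256 + 256 = 512.
Power of the point: PT² = |PO|² − r² = 503, so PT = √503.

√503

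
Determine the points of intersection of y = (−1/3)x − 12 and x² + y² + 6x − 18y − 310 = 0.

Substitute y = (−36 − x)/3:
10x² + 180x + 450 = 0  ⟹  x² + 18x + 45 = 0
x = −3 or x = −15, giving (−3, −11) and (−15, −7).

(−15, −7) and (−3, −11)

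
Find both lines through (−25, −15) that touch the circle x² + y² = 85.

2x − 9y = 85 and 7x − 6y = −85

A line y − (−15) = m(x − (−25)) is tangent when its distance from (0, 0) is √85:
[m·(25) − (15)]² = 85(m² + 1)
54m² − 75m + 14 = 0, so m = 2/9 or m = 7/6.
Through (−25, −15) these give 2x − 9y = 85 and 7x − 6y = −85.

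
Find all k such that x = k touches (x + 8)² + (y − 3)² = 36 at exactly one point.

k = −14 or k = −2

The line touches the circle iff its distance from (−8, 3) is 6:
|1·(−8) + 0·3 − k| / √1 = 6
|k − (−8)| = 6, so k = −2 or k = −14.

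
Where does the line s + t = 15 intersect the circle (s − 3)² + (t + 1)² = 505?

From the line, t = −s + 15. Substituting:
2s² − 38s − 240 = 0  ⟹  s² − 19s − 120 = 0
s = 24 or s = −5, giving (24, −9) and (−5, 20).

(−5, 20) and (24, −9)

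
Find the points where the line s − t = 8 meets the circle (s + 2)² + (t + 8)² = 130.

(−9, −17) and (7, −1)

From the line, t = s − 8. Substituting:
2s² + 4s − 126 = 0  ⟹  s² + 2s − 63 = 0
s = 7 or s = −9, giving (7, −1) and (−9, −17).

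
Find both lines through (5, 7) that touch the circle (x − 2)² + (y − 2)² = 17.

Let a tangent through (5, 7) have slope m. Its distance from (2, 2) must equal √17:
(−3m − (−5))² = 17(m² + 1)
4m² + 15m − 4 = 0, so m = 1/4 or m = −4.
Through (5, 7) these give x − 4y = −23 and 4x + y = 27.

x − 4y = −23 and 4x + y = 27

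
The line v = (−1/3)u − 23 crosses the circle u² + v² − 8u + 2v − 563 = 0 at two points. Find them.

Express v = (−69 − u)/3 and substitute into the circle:
10u² + 60u − 720 = 0  ⟹  u² + 6u − 72 = 0
u = 6 or u = −12, giving (6, −25) and (−12, −19).

(−12, −19) and (6, −25)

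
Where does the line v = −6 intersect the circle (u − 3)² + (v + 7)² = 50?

(−4, −6) and (10, −6)

Express v = −6 and substitute into the circle:
u² − 6u − 40 = 0
u = 10 or u = −4, giving (10, −6) and (−4, −6).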